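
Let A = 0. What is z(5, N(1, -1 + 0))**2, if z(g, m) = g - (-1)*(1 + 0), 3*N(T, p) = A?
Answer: 36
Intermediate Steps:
N(T, p) = 0 (N(T, p) = (1/3)*0 = 0)
z(g, m) = 1 + g (z(g, m) = g - (-1) = g - 1*(-1) = g + 1 = 1 + g)
z(5, N(1, -1 + 0))**2 = (1 + 5)**2 = 6**2 = 36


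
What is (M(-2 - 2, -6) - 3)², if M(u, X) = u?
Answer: 49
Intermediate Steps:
(M(-2 - 2, -6) - 3)² = ((-2 - 2) - 3)² = (-4 - 3)² = (-7)² = 49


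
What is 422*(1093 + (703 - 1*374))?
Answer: 600084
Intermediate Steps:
422*(1093 + (703 - 1*374)) = 422*(1093 + (703 - 374)) = 422*(1093 + 329) = 422*1422 = 600084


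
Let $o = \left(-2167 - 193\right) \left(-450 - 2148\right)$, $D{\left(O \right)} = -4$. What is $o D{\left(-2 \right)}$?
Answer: $-24525120$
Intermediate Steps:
$o = 6131280$ ($o = \left(-2360\right) \left(-2598\right) = 6131280$)
$o D{\left(-2 \right)} = 6131280 \left(-4\right) = -24525120$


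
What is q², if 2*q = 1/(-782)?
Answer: 1/2446096 ≈ 4.0881e-7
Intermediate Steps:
q = -1/1564 (q = (½)/(-782) = (½)*(-1/782) = -1/1564 ≈ -0.00063939)
q² = (-1/1564)² = 1/2446096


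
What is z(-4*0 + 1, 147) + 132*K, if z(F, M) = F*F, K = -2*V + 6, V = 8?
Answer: -1319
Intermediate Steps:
K = -10 (K = -2*8 + 6 = -16 + 6 = -10)
z(F, M) = F²
z(-4*0 + 1, 147) + 132*K = (-4*0 + 1)² + 132*(-10) = (0 + 1)² - 1320 = 1² - 1320 = 1 - 1320 = -1319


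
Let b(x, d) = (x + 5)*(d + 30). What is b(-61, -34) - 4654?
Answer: -4430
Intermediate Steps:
b(x, d) = (5 + x)*(30 + d)
b(-61, -34) - 4654 = (150 + 5*(-34) + 30*(-61) - 34*(-61)) - 4654 = (150 - 170 - 1830 + 2074) - 4654 = 224 - 4654 = -4430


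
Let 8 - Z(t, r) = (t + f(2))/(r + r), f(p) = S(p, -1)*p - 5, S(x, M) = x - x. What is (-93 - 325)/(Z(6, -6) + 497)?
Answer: -24/29 ≈ -0.82759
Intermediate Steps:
S(x, M) = 0
f(p) = -5 (f(p) = 0*p - 5 = 0 - 5 = -5)
Z(t, r) = 8 - (-5 + t)/(2*r) (Z(t, r) = 8 - (t - 5)/(r + r) = 8 - (-5 + t)/(2*r))
(-93 - 325)/(Z(6, -6) + 497) = (-93 - 325)/((1/2)*(5 - 1*6 + 16*(-6))/(-6) + 497) = -418/((1/2)*(-1/6)*(5 - 6 - 96) + 497) = -418/((1/2)*(-1/6)*(-97) + 497) = -418/(97/12 + 497) = -418/6061/12 = -418*12/6061 = -24/29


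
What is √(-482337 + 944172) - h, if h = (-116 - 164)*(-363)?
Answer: -101640 + 3*√51315 ≈ -1.0096e+5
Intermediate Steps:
h = 101640 (h = -280*(-363) = 101640)
√(-482337 + 944172) - h = √(-482337 + 944172) - 1*101640 = √461835 - 101640 = 3*√51315 - 101640 = -101640 + 3*√51315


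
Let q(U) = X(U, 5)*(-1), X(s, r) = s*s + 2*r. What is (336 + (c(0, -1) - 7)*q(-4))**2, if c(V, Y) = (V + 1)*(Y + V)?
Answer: 295936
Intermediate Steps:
X(s, r) = s**2 + 2*r
c(V, Y) = (1 + V)*(V + Y)
q(U) = -10 - U**2 (q(U) = (U**2 + 2*5)*(-1) = (U**2 + 10)*(-1) = (10 + U**2)*(-1) = -10 - U**2)
(336 + (c(0, -1) - 7)*q(-4))**2 = (336 + ((0 - 1 + 0**2 + 0*(-1)) - 7)*(-10 - 1*(-4)**2))**2 = (336 + ((0 - 1 + 0 + 0) - 7)*(-10 - 1*16))**2 = (336 + (-1 - 7)*(-10 - 16))**2 = (336 - 8*(-26))**2 = (336 + 208)**2 = 544**2 = 295936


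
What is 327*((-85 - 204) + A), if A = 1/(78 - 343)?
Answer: -25043622/265 ≈ -94504.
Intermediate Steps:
A = -1/265 (A = 1/(-265) = -1/265 ≈ -0.0037736)
327*((-85 - 204) + A) = 327*((-85 - 204) - 1/265) = 327*(-289 - 1/265) = 327*(-76586/265) = -25043622/265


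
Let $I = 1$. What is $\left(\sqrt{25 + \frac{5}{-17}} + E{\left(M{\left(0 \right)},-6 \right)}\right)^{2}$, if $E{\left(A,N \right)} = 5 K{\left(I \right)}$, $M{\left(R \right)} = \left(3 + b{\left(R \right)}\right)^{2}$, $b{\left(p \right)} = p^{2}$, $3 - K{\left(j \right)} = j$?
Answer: $\frac{2120}{17} + \frac{40 \sqrt{1785}}{17} \approx 224.12$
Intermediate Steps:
$K{\left(j \right)} = 3 - j$
$M{\left(R \right)} = \left(3 + R^{2}\right)^{2}$
$E{\left(A,N \right)} = 10$ ($E{\left(A,N \right)} = 5 \left(3 - 1\right) = 5 \cdot 2 = 10$)
$\left(\sqrt{25 + \frac{5}{-17}} + E{\left(M{\left(0 \right)},-6 \right)}\right)^{2} = \left(\sqrt{25 + \frac{5}{-17}} + 10\right)^{2} = \left(\sqrt{25 + 5 \left(- \frac{1}{17}\right)} + 10\right)^{2} = \left(\sqrt{25 - \frac{5}{17}} + 10\right)^{2} = \left(\sqrt{\frac{420}{17}} + 10\right)^{2} = \left(\frac{2 \sqrt{1785}}{17} + 10\right)^{2} = \left(10 + \frac{2 \sqrt{1785}}{17}\right)^{2}$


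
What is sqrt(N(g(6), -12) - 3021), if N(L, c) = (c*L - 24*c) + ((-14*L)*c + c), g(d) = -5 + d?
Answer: I*sqrt(2589) ≈ 50.882*I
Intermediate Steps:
N(L, c) = -23*c - 13*L*c (N(L, c) = (L*c - 24*c) + (-14*L*c + c) = (-24*c + L*c) + (c - 14*L*c) = -23*c - 13*L*c)
sqrt(N(g(6), -12) - 3021) = sqrt(-1*(-12)*(23 + 13*(-5 + 6)) - 3021) = sqrt(-1*(-12)*(23 + 13*1) - 3021) = sqrt(-1*(-12)*(23 + 13) - 3021) = sqrt(-1*(-12)*36 - 3021) = sqrt(432 - 3021) = sqrt(-2589) = I*sqrt(2589)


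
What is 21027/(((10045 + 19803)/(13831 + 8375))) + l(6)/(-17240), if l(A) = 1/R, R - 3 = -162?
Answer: 159989709195221/10227267960 ≈ 15643.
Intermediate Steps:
R = -159 (R = 3 - 162 = -159)
l(A) = -1/159 (l(A) = 1/(-159) = -1/159)
21027/(((10045 + 19803)/(13831 + 8375))) + l(6)/(-17240) = 21027/(((10045 + 19803)/(13831 + 8375))) - 1/159/(-17240) = 21027/((29848/22206)) - 1/159*(-1/17240) = 21027/((29848*(1/22206))) + 1/2741160 = 21027/(14924/11103) + 1/2741160 = 21027*(11103/14924) + 1/2741160 = 233462781/14924 + 1/2741160 = 159989709195221/10227267960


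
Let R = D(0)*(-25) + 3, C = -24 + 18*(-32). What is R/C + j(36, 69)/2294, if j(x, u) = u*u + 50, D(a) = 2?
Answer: 1497209/688200 ≈ 2.1755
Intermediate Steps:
j(x, u) = 50 + u² (j(x, u) = u² + 50 = 50 + u²)
C = -600 (C = -24 - 576 = -600)
R = -47 (R = 2*(-25) + 3 = -50 + 3 = -47)
R/C + j(36, 69)/2294 = -47/(-600) + (50 + 69²)/2294 = -47*(-1/600) + (50 + 4761)*(1/2294) = 47/600 + 4811*(1/2294) = 47/600 + 4811/2294 = 1497209/688200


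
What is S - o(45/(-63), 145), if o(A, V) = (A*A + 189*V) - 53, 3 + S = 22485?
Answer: -238655/49 ≈ -4870.5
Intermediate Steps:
S = 22482 (S = -3 + 22485 = 22482)
o(A, V) = -53 + A² + 189*V (o(A, V) = (A² + 189*V) - 53 = -53 + A² + 189*V)
S - o(45/(-63), 145) = 22482 - (-53 + (45/(-63))² + 189*145) = 22482 - (-53 + (45*(-1/63))² + 27405) = 22482 - (-53 + (-5/7)² + 27405) = 22482 - (-53 + 25/49 + 27405) = 22482 - 1*1340273/49 = 22482 - 1340273/49 = -238655/49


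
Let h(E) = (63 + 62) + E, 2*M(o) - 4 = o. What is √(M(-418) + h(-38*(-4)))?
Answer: √70 ≈ 8.3666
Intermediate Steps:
M(o) = 2 + o/2
h(E) = 125 + E
√(M(-418) + h(-38*(-4))) = √((2 + (½)*(-418)) + (125 - 38*(-4))) = √((2 - 209) + (125 + 152)) = √(-207 + 277) = √70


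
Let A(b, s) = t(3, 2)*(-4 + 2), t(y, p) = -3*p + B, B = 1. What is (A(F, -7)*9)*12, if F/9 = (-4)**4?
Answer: 1080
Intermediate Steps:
t(y, p) = 1 - 3*p (t(y, p) = -3*p + 1 = 1 - 3*p)
F = 2304 (F = 9*(-4)**4 = 9*256 = 2304)
A(b, s) = 10 (A(b, s) = (1 - 3*2)*(-4 + 2) = (1 - 6)*(-2) = -5*(-2) = 10)
(A(F, -7)*9)*12 = (10*9)*12 = 90*12 = 1080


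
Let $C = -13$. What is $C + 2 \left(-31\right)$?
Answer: $-75$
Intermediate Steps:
$C + 2 \left(-31\right) = -13 + 2 \left(-31\right) = -13 - 62 = -75$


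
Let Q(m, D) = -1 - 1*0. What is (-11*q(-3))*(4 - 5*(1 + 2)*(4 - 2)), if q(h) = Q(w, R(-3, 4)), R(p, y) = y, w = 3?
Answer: -286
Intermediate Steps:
Q(m, D) = -1 (Q(m, D) = -1 + 0 = -1)
q(h) = -1
(-11*q(-3))*(4 - 5*(1 + 2)*(4 - 2)) = (-11*(-1))*(4 - 5*(1 + 2)*(4 - 2)) = 11*(4 - 15*2) = 11*(4 - 5*6) = 11*(4 - 30) = 11*(-26) = -286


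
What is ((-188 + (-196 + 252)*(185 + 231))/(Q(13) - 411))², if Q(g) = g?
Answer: 133494916/39601 ≈ 3371.0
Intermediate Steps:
((-188 + (-196 + 252)*(185 + 231))/(Q(13) - 411))² = ((-188 + (-196 + 252)*(185 + 231))/(13 - 411))² = ((-188 + 56*416)/(-398))² = ((-188 + 23296)*(-1/398))² = (23108*(-1/398))² = (-11554/199)² = 133494916/39601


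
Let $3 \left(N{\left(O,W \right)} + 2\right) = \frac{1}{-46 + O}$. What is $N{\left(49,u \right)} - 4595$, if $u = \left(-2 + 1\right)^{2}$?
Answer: $- \frac{41372}{9} \approx -4596.9$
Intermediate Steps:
$u = 1$ ($u = \left(-1\right)^{2} = 1$)
$N{\left(O,W \right)} = -2 + \frac{1}{3 \left(-46 + O\right)}$
$N{\left(49,u \right)} - 4595 = \frac{277 - 294}{3 \left(-46 + 49\right)} - 4595 = \frac{277 - 294}{3 \cdot 3} - 4595 = \frac{1}{3} \cdot \frac{1}{3} \left(-17\right) - 4595 = - \frac{17}{9} - 4595 = - \frac{41372}{9}$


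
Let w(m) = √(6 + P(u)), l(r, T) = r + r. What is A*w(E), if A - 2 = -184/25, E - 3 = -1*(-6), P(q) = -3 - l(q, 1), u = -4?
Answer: -134*√11/25 ≈ -17.777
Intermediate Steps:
l(r, T) = 2*r
P(q) = -3 - 2*q
E = 9 (E = 3 - 1*(-6) = 3 + 6 = 9)
A = -134/25 (A = 2 - 184/25 = -134/25 ≈ -5.3600)
w(m) = √11 (w(m) = √(6 + (-3 - 2*(-4))) = √(6 + (-3 + 8)) = √(6 + 5) = √11)
A*w(E) = -134*√11/25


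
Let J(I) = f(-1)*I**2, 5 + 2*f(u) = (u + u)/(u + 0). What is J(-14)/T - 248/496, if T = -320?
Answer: 67/160 ≈ 0.41875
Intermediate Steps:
f(u) = -3/2 (f(u) = -5/2 + ((u + u)/(u + 0))/2 = -5/2 + ((2*u)/u)/2 = -5/2 + (1/2)*2 = -5/2 + 1 = -3/2)
J(I) = -3*I**2/2
J(-14)/T - 248/496 = -3/2*(-14)**2/(-320) - 248/496 = -3/2*196*(-1/320) - 248*1/496 = -294*(-1/320) - 1/2 = 147/160 - 1/2 = 67/160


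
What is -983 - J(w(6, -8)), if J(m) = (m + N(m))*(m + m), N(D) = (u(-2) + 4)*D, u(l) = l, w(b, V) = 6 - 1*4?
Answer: -1007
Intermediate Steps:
w(b, V) = 2 (w(b, V) = 6 - 4 = 2)
N(D) = 2*D (N(D) = (-2 + 4)*D = 2*D)
J(m) = 6*m² (J(m) = (m + 2*m)*(m + m) = (3*m)*(2*m) = 6*m²)
-983 - J(w(6, -8)) = -983 - 6*2² = -983 - 6*4 = -983 - 1*24 = -983 - 24 = -1007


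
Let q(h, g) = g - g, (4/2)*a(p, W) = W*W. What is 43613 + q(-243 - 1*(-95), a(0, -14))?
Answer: 43613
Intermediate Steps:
a(p, W) = W**2/2 (a(p, W) = (W*W)/2 = W**2/2)
q(h, g) = 0
43613 + q(-243 - 1*(-95), a(0, -14)) = 43613 + 0 = 43613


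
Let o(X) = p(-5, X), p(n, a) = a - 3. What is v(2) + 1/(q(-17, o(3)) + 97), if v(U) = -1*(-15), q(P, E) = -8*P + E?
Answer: 3496/233 ≈ 15.004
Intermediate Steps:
p(n, a) = -3 + a
o(X) = -3 + X
q(P, E) = E - 8*P
v(U) = 15
v(2) + 1/(q(-17, o(3)) + 97) = 15 + 1/(((-3 + 3) - 8*(-17)) + 97) = 15 + 1/((0 + 136) + 97) = 15 + 1/(136 + 97) = 15 + 1/233 = 3496/233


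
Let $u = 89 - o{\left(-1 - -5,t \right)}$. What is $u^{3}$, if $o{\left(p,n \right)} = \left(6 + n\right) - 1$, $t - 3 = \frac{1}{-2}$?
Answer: $\frac{4330747}{8} \approx 5.4134 \cdot 10^{5}$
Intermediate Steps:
$t = \frac{5}{2}$ ($t = 3 + \frac{1}{-2} = 3 - \frac{1}{2} = \frac{5}{2} \approx 2.5$)
$o{\left(p,n \right)} = 5 + n$
$u = \frac{163}{2}$ ($u = 89 - \left(5 + \frac{5}{2}\right) = 89 - \frac{15}{2} = \frac{163}{2} \approx 81.5$)
$u^{3} = \left(\frac{163}{2}\right)^{3} = \frac{4330747}{8}$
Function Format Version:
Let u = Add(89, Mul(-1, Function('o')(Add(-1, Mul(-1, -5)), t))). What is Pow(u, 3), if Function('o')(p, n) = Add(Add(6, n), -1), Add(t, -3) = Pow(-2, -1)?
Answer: Rational(4330747, 8) ≈ 5.4134e+5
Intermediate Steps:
t = Rational(5, 2) (t = Add(3, Pow(-2, -1)) = Add(3, Rational(-1, 2)) = Rational(5, 2) ≈ 2.5000)
Function('o')(p, n) = Add(5, n)
u = Rational(163, 2) (u = Add(89, Mul(-1, Add(5, Rational(5, 2)))) = Add(89, Mul(-1, Rational(15, 2))) = Add(89, Rational(-15, 2)) = Rational(163, 2) ≈ 81.500)
Pow(u, 3) = Pow(Rational(163, 2), 3) = Rational(4330747, 8)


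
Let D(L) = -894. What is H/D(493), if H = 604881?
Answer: -201627/298 ≈ -676.60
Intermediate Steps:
H/D(493) = 604881/(-894) = 604881*(-1/894) = -201627/298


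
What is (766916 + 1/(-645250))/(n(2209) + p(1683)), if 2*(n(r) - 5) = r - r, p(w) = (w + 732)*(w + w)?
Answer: 494852548999/5245169498750 ≈ 0.094344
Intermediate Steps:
p(w) = 2*w*(732 + w) (p(w) = (732 + w)*(2*w) = 2*w*(732 + w))
n(r) = 5 (n(r) = 5 + (r - r)/2 = 5 + (1/2)*0 = 5 + 0 = 5)
(766916 + 1/(-645250))/(n(2209) + p(1683)) = (766916 + 1/(-645250))/(5 + 2*1683*(732 + 1683)) = (766916 - 1/645250)/(5 + 2*1683*2415) = 494852548999/(645250*(5 + 8128890)) = (494852548999/645250)/8128895 = (494852548999/645250)*(1/8128895) = 494852548999/5245169498750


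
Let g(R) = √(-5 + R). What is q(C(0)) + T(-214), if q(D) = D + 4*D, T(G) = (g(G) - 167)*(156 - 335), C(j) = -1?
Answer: 29888 - 179*I*√219 ≈ 29888.0 - 2649.0*I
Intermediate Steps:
T(G) = 29893 - 179*√(-5 + G) (T(G) = (√(-5 + G) - 167)*(156 - 335) = (-167 + √(-5 + G))*(-179) = 29893 - 179*√(-5 + G))
q(D) = 5*D
q(C(0)) + T(-214) = 5*(-1) + (29893 - 179*√(-5 - 214)) = -5 + (29893 - 179*I*√219) = 29888 - 179*I*√219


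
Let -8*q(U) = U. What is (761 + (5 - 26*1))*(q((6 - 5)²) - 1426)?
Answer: -2110665/2 ≈ -1.0553e+6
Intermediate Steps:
q(U) = -U/8
(761 + (5 - 26*1))*(q((6 - 5)²) - 1426) = (761 + (5 - 26*1))*(-(6 - 5)²/8 - 1426) = (761 + (5 - 26))*(-⅛*1² - 1426) = (761 - 21)*(-⅛*1 - 1426) = 740*(-⅛ - 1426) = 740*(-11409/8) = -2110665/2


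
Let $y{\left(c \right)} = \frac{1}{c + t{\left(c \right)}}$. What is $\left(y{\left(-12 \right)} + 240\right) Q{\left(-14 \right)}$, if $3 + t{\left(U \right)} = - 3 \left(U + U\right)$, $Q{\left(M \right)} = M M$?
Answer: $\frac{2681476}{57} \approx 47043.0$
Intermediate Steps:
$Q{\left(M \right)} = M^{2}$
$t{\left(U \right)} = -3 - 6 U$ ($t{\left(U \right)} = -3 - 3 \left(U + U\right) = -3 - 3 \cdot 2 U = -3 - 6 U$)
$y{\left(c \right)} = \frac{1}{-3 - 5 c}$ ($y{\left(c \right)} = \frac{1}{c - \left(3 + 6 c\right)} = \frac{1}{-3 - 5 c}$)
$\left(y{\left(-12 \right)} + 240\right) Q{\left(-14 \right)} = \left(- \frac{1}{3 + 5 \left(-12\right)} + 240\right) \left(-14\right)^{2} = \left(- \frac{1}{3 - 60} + 240\right) 196 = \left(- \frac{1}{-57} + 240\right) 196 = \left(\left(-1\right) \left(- \frac{1}{57}\right) + 240\right) 196 = \left(\frac{1}{57} + 240\right) 196 = \frac{13681}{57} \cdot 196 = \frac{2681476}{57}$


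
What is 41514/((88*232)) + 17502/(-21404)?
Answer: 6036873/4965728 ≈ 1.2157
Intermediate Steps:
41514/((88*232)) + 17502/(-21404) = 41514/20416 + 17502*(-1/21404) = 41514*(1/20416) - 8751/10702 = 1887/928 - 8751/10702 = 6036873/4965728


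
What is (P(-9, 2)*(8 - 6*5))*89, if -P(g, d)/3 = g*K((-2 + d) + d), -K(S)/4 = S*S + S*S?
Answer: 1691712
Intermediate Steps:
K(S) = -8*S**2 (K(S) = -4*(S*S + S*S) = -4*(S**2 + S**2) = -8*S**2)
P(g, d) = 24*g*(-2 + 2*d)**2 (P(g, d) = -3*g*(-8*((-2 + d) + d)**2) = -3*g*(-8*(-2 + 2*d)**2) = -(-24)*g*(-2 + 2*d)**2 = 24*g*(-2 + 2*d)**2)
(P(-9, 2)*(8 - 6*5))*89 = ((96*(-9)*(-1 + 2)**2)*(8 - 6*5))*89 = ((96*(-9)*1**2)*(8 - 30))*89 = ((96*(-9)*1)*(-22))*89 = -864*(-22)*89 = 19008*89 = 1691712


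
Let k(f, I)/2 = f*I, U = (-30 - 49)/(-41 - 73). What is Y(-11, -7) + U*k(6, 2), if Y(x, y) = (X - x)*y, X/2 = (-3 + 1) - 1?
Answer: -349/19 ≈ -18.368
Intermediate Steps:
X = -6 (X = 2*((-3 + 1) - 1) = 2*(-2 - 1) = 2*(-3) = -6)
Y(x, y) = y*(-6 - x) (Y(x, y) = (-6 - x)*y = y*(-6 - x))
U = 79/114 (U = -79/(-114) = -79*(-1/114) = 79/114 ≈ 0.69298)
k(f, I) = 2*I*f (k(f, I) = 2*(f*I) = 2*(I*f) = 2*I*f)
Y(-11, -7) + U*k(6, 2) = -1*(-7)*(6 - 11) + 79*(2*2*6)/114 = -1*(-7)*(-5) + (79/114)*24 = -35 + 316/19 = -349/19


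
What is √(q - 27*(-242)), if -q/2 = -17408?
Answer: 5*√1654 ≈ 203.35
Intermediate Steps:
q = 34816 (q = -2*(-17408) = 34816)
√(q - 27*(-242)) = √(34816 - 27*(-242)) = √(34816 + 6534) = √41350 = 5*√1654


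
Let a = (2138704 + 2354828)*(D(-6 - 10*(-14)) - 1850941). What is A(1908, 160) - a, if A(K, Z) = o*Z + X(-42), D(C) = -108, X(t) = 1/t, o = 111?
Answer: 349345413178775/42 ≈ 8.3177e+12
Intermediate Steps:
A(K, Z) = -1/42 + 111*Z (A(K, Z) = 111*Z + 1/(-42) = 111*Z - 1/42 = -1/42 + 111*Z)
a = -8317747915068 (a = (2138704 + 2354828)*(-108 - 1850941) = 4493532*(-1851049) = -8317747915068)
A(1908, 160) - a = (-1/42 + 111*160) - 1*(-8317747915068) = (-1/42 + 17760) + 8317747915068 = 745919/42 + 8317747915068 = 349345413178775/42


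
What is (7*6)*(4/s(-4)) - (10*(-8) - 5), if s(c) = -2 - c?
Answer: 169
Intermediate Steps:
(7*6)*(4/s(-4)) - (10*(-8) - 5) = (7*6)*(4/(-2 - 1*(-4))) - (10*(-8) - 5) = 42*(4/(-2 + 4)) - (-80 - 5) = 42*(4/2) - 1*(-85) = 42*(4*(1/2)) + 85 = 42*2 + 85 = 84 + 85 = 169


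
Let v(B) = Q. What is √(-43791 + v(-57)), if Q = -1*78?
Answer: I*√43869 ≈ 209.45*I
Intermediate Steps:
Q = -78
v(B) = -78
√(-43791 + v(-57)) = √(-43791 - 78) = √(-43869) = I*√43869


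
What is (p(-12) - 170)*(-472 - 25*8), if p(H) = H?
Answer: 122304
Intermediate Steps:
(p(-12) - 170)*(-472 - 25*8) = (-12 - 170)*(-472 - 25*8) = -182*(-472 - 200) = -182*(-672) = 122304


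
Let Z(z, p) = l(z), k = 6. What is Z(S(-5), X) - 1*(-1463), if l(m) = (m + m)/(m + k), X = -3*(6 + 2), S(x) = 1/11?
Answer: 98023/67 ≈ 1463.0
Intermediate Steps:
S(x) = 1/11
X = -24 (X = -3*8 = -24)
l(m) = 2*m/(6 + m) (l(m) = (m + m)/(m + 6) = (2*m)/(6 + m) = 2*m/(6 + m))
Z(z, p) = 2*z/(6 + z)
Z(S(-5), X) - 1*(-1463) = 2*(1/11)/(6 + 1/11) - 1*(-1463) = 2*(1/11)/(67/11) + 1463 = 2*(1/11)*(11/67) + 1463 = 2/67 + 1463 = 98023/67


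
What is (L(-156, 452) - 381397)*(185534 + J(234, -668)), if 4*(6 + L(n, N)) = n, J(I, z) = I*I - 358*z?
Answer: -182876263828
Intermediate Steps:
J(I, z) = I² - 358*z
L(n, N) = -6 + n/4
(L(-156, 452) - 381397)*(185534 + J(234, -668)) = ((-6 + (¼)*(-156)) - 381397)*(185534 + (234² - 358*(-668))) = ((-6 - 39) - 381397)*(185534 + (54756 + 239144)) = (-45 - 381397)*(185534 + 293900) = -381442*479434 = -182876263828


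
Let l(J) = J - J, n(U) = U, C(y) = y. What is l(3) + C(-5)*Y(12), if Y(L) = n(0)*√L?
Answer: 0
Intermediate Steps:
Y(L) = 0 (Y(L) = 0*√L = 0)
l(J) = 0
l(3) + C(-5)*Y(12) = 0 - 5*0 = 0 + 0 = 0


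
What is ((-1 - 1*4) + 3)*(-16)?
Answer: 32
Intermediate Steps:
((-1 - 1*4) + 3)*(-16) = ((-1 - 4) + 3)*(-16) = (-5 + 3)*(-16) = -2*(-16) = 32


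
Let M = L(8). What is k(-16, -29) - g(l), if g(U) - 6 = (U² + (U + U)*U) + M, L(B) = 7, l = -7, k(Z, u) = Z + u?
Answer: -205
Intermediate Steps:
M = 7
g(U) = 13 + 3*U² (g(U) = 6 + ((U² + (U + U)*U) + 7) = 6 + ((U² + (2*U)*U) + 7) = 6 + ((U² + 2*U²) + 7) = 6 + (3*U² + 7) = 6 + (7 + 3*U²) = 13 + 3*U²)
k(-16, -29) - g(l) = (-16 - 29) - (13 + 3*(-7)²) = -45 - (13 + 3*49) = -45 - (13 + 147) = -45 - 1*160 = -45 - 160 = -205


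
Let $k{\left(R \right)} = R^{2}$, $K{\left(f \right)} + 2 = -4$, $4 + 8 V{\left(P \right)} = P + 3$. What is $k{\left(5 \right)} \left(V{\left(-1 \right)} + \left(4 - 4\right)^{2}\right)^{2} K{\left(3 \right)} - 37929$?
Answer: $- \frac{303507}{8} \approx -37938.0$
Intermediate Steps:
$V{\left(P \right)} = - \frac{1}{8} + \frac{P}{8}$ ($V{\left(P \right)} = - \frac{1}{2} + \frac{P + 3}{8} = - \frac{1}{2} + \frac{3 + P}{8} = - \frac{1}{2} + \left(\frac{3}{8} + \frac{P}{8}\right) = - \frac{1}{8} + \frac{P}{8}$)
$K{\left(f \right)} = -6$ ($K{\left(f \right)} = -2 - 4 = -6$)
$k{\left(5 \right)} \left(V{\left(-1 \right)} + \left(4 - 4\right)^{2}\right)^{2} K{\left(3 \right)} - 37929 = 5^{2} \left(\left(- \frac{1}{8} + \frac{1}{8} \left(-1\right)\right) + \left(4 - 4\right)^{2}\right)^{2} \left(-6\right) - 37929 = 25 \left(\left(- \frac{1}{8} - \frac{1}{8}\right) + 0^{2}\right)^{2} \left(-6\right) - 37929 = 25 \left(- \frac{1}{4} + 0\right)^{2} \left(-6\right) - 37929 = 25 \left(- \frac{1}{4}\right)^{2} \left(-6\right) - 37929 = 25 \cdot \frac{1}{16} \left(-6\right) - 37929 = \frac{25}{16} \left(-6\right) - 37929 = - \frac{75}{8} - 37929 = - \frac{303507}{8}$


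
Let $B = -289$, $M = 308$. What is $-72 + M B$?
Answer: $-89084$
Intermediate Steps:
$-72 + M B = -72 + 308 \left(-289\right) = -72 - 89012 = -89084$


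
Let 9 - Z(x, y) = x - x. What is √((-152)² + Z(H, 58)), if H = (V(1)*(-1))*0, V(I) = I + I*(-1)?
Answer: √23113 ≈ 152.03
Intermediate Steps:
V(I) = 0 (V(I) = I - I = 0)
H = 0 (H = (0*(-1))*0 = 0*0 = 0)
Z(x, y) = 9 (Z(x, y) = 9 - (x - x) = 9 - 1*0 = 9 + 0 = 9)
√((-152)² + Z(H, 58)) = √((-152)² + 9) = √(23104 + 9) = √23113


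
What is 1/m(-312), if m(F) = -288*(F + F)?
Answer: 1/179712 ≈ 5.5645e-6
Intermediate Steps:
m(F) = -576*F
1/m(-312) = 1/(-576*(-312)) = 1/179712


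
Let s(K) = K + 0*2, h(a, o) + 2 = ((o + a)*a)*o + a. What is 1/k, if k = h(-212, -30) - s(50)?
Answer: -1/1539384 ≈ -6.4961e-7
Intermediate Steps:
h(a, o) = -2 + a + a*o*(a + o) (h(a, o) = -2 + (((o + a)*a)*o + a) = -2 + (((a + o)*a)*o + a) = -2 + ((a*(a + o))*o + a) = -2 + (a*o*(a + o) + a) = -2 + (a + a*o*(a + o)) = -2 + a + a*o*(a + o))
s(K) = K (s(K) = K + 0 = K)
k = -1539384 (k = (-2 - 212 - 212*(-30)**2 - 30*(-212)**2) - 1*50 = (-2 - 212 - 212*900 - 30*44944) - 50 = (-2 - 212 - 190800 - 1348320) - 50 = -1539334 - 50 = -1539384)
1/k = 1/(-1539384) = -1/1539384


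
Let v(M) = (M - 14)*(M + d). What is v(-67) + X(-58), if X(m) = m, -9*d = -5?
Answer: 5324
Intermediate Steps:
d = 5/9 (d = -⅑*(-5) = 5/9 ≈ 0.55556)
v(M) = (-14 + M)*(5/9 + M) (v(M) = (M - 14)*(M + 5/9) = (-14 + M)*(5/9 + M))
v(-67) + X(-58) = (-70/9 + (-67)² - 121/9*(-67)) - 58 = (-70/9 + 4489 + 8107/9) - 58 = 5382 - 58 = 5324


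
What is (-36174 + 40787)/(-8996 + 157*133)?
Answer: 4613/11885 ≈ 0.38814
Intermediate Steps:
(-36174 + 40787)/(-8996 + 157*133) = 4613/(-8996 + 20881) = 4613/11885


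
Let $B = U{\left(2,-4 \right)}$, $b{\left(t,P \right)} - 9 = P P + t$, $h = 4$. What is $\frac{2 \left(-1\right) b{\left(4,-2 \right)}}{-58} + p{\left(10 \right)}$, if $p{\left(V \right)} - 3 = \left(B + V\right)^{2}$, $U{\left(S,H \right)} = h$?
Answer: $\frac{5788}{29} \approx 199.59$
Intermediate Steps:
$b{\left(t,P \right)} = 9 + t + P^{2}$ ($b{\left(t,P \right)} = 9 + \left(P P + t\right) = 9 + \left(P^{2} + t\right) = 9 + \left(t + P^{2}\right) = 9 + t + P^{2}$)
$U{\left(S,H \right)} = 4$
$B = 4$
$p{\left(V \right)} = 3 + \left(4 + V\right)^{2}$
$\frac{2 \left(-1\right) b{\left(4,-2 \right)}}{-58} + p{\left(10 \right)} = \frac{2 \left(-1\right) \left(9 + 4 + \left(-2\right)^{2}\right)}{-58} + \left(3 + \left(4 + 10\right)^{2}\right) = - \frac{\left(-2\right) \left(9 + 4 + 4\right)}{58} + \left(3 + 14^{2}\right) = - \frac{\left(-2\right) 17}{58} + \left(3 + 196\right) = \left(- \frac{1}{58}\right) \left(-34\right) + 199 = \frac{17}{29} + 199 = \frac{5788}{29}$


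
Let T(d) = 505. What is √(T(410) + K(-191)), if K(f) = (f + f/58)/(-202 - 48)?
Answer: √1063396505/1450 ≈ 22.490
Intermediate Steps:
K(f) = -59*f/14500 (K(f) = (f + f*(1/58))/(-250) = (f + f/58)*(-1/250) = (59*f/58)*(-1/250) = -59*f/14500)
√(T(410) + K(-191)) = √(505 - 59/14500*(-191)) = √(505 + 11269/14500) = √(7333769/14500) = √1063396505/1450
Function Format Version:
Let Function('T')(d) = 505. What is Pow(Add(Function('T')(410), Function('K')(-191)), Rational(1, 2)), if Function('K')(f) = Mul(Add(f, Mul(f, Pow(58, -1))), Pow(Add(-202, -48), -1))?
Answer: Mul(Rational(1, 1450), Pow(1063396505, Rational(1, 2))) ≈ 22.490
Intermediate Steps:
Function('K')(f) = Mul(Rational(-59, 14500), f) (Function('K')(f) = Mul(Add(f, Mul(f, Rational(1, 58))), Pow(-250, -1)) = Mul(Add(f, Mul(Rational(1, 58), f)), Rational(-1, 250)) = Mul(Mul(Rational(59, 58), f), Rational(-1, 250)) = Mul(Rational(-59, 14500), f))
Pow(Add(Function('T')(410), Function('K')(-191)), Rational(1, 2)) = Pow(Add(505, Mul(Rational(-59, 14500), -191)), Rational(1, 2)) = Pow(Add(505, Rational(11269, 14500)), Rational(1, 2)) = Pow(Rational(7333769, 14500), Rational(1, 2)) = Mul(Rational(1, 1450), Pow(1063396505, Rational(1, 2)))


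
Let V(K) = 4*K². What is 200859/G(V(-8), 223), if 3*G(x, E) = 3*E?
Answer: 200859/223 ≈ 900.71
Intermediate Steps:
G(x, E) = E (G(x, E) = (3*E)/3 = E)
200859/G(V(-8), 223) = 200859/223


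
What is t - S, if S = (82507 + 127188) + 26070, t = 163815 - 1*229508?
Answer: -301458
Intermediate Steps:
t = -65693 (t = 163815 - 229508 = -65693)
S = 235765 (S = 209695 + 26070 = 235765)
t - S = -65693 - 1*235765 = -65693 - 235765 = -301458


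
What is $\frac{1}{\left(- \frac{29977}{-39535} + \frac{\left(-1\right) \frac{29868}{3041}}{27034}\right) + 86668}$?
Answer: $\frac{1625093963395}{140844875239592639} \approx 1.1538 \cdot 10^{-5}$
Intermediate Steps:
$\frac{1}{\left(- \frac{29977}{-39535} + \frac{\left(-1\right) \frac{29868}{3041}}{27034}\right) + 86668} = \frac{1}{\left(\left(-29977\right) \left(- \frac{1}{39535}\right) + - \frac{29868}{3041} \cdot \frac{1}{27034}\right) + 86668} = \frac{1}{\left(\frac{29977}{39535} + \left(-1\right) \frac{29868}{3041} \cdot \frac{1}{27034}\right) + 86668} = \frac{1}{\left(\frac{29977}{39535} - \frac{14934}{41105197}\right) + 86668} = \frac{1}{\frac{1231620074779}{1625093963395} + 86668} = \frac{1}{\frac{140844875239592639}{1625093963395}} = \frac{1625093963395}{140844875239592639}$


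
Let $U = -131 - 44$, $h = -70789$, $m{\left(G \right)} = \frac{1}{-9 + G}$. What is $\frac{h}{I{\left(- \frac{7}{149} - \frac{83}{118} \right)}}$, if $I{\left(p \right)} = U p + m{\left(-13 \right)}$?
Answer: $- \frac{6845367089}{12693867} \approx -539.27$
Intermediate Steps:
$U = -175$ ($U = -131 - 44 = -175$)
$I{\left(p \right)} = - \frac{1}{22} - 175 p$ ($I{\left(p \right)} = - 175 p + \frac{1}{-9 - 13} = - 175 p + \frac{1}{-22} = - 175 p - \frac{1}{22} = - \frac{1}{22} - 175 p$)
$\frac{h}{I{\left(- \frac{7}{149} - \frac{83}{118} \right)}} = - \frac{70789}{- \frac{1}{22} - 175 \left(- \frac{7}{149} - \frac{83}{118}\right)} = - \frac{70789}{- \frac{1}{22} - - \frac{2308775}{17582}} = - \frac{70789}{- \frac{1}{22} + \frac{2308775}{17582}} = - \frac{70789}{\frac{12693867}{96701}} = \left(-70789\right) \frac{96701}{12693867} = - \frac{6845367089}{12693867}$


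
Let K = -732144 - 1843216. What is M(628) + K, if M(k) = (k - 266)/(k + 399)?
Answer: -2644894358/1027 ≈ -2.5754e+6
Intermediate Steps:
M(k) = (-266 + k)/(399 + k)
K = -2575360
M(628) + K = (-266 + 628)/(399 + 628) - 2575360 = 362/1027 - 2575360 = -2644894358/1027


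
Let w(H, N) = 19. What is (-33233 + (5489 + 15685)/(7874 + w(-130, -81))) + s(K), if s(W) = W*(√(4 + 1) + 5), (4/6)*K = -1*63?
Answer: -177344225/5262 - 189*√5/2 ≈ -33914.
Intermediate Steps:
K = -189/2 (K = 3*(-1*63)/2 = (3/2)*(-63) = -189/2 ≈ -94.500)
s(W) = W*(5 + √5) (s(W) = W*(√5 + 5) = W*(5 + √5))
(-33233 + (5489 + 15685)/(7874 + w(-130, -81))) + s(K) = (-33233 + (5489 + 15685)/(7874 + 19)) - 189*(5 + √5)/2 = (-33233 + 21174/7893) + (-945/2 - 189*√5/2) = (-33233 + 21174*(1/7893)) + (-945/2 - 189*√5/2) = (-33233 + 7058/2631) + (-945/2 - 189*√5/2) = -87428965/2631 + (-945/2 - 189*√5/2) = -177344225/5262 - 189*√5/2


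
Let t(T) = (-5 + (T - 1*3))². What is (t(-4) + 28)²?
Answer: 29584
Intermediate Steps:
t(T) = (-8 + T)² (t(T) = (-5 + (T - 3))² = (-5 + (-3 + T))² = (-8 + T)²)
(t(-4) + 28)² = ((-8 - 4)² + 28)² = ((-12)² + 28)² = (144 + 28)² = 172² = 29584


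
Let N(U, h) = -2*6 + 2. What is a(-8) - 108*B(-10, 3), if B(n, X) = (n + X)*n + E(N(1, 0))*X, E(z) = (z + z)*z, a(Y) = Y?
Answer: -72368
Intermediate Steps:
N(U, h) = -10 (N(U, h) = -12 + 2 = -10)
E(z) = 2*z**2 (E(z) = (2*z)*z = 2*z**2)
B(n, X) = 200*X + n*(X + n) (B(n, X) = (n + X)*n + (2*(-10)**2)*X = (X + n)*n + (2*100)*X = n*(X + n) + 200*X = 200*X + n*(X + n))
a(-8) - 108*B(-10, 3) = -8 - 108*((-10)**2 + 200*3 + 3*(-10)) = -8 - 108*(100 + 600 - 30) = -8 - 108*670 = -8 - 72360 = -72368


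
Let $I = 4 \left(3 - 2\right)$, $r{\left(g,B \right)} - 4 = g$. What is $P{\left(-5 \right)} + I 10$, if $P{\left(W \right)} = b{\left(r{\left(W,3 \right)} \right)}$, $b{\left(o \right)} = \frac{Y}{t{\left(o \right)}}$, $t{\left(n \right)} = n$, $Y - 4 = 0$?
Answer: $36$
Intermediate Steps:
$Y = 4$ ($Y = 4 + 0 = 4$)
$r{\left(g,B \right)} = 4 + g$
$b{\left(o \right)} = \frac{4}{o}$
$P{\left(W \right)} = \frac{4}{4 + W}$
$I = 4$ ($I = 4 \cdot 1 = 4$)
$P{\left(-5 \right)} + I 10 = \frac{4}{4 - 5} + 4 \cdot 10 = \frac{4}{-1} + 40 = 4 \left(-1\right) + 40 = -4 + 40 = 36$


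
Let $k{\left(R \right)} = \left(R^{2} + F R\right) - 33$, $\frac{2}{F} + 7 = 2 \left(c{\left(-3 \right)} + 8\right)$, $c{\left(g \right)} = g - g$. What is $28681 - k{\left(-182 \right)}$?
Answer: $- \frac{39326}{9} \approx -4369.6$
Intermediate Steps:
$c{\left(g \right)} = 0$
$F = \frac{2}{9}$ ($F = \frac{2}{-7 + 2 \left(0 + 8\right)} = \frac{2}{-7 + 2 \cdot 8} = \frac{2}{-7 + 16} = \frac{2}{9} \approx 0.22222$)
$k{\left(R \right)} = -33 + R^{2} + \frac{2 R}{9}$ ($k{\left(R \right)} = \left(R^{2} + \frac{2 R}{9}\right) - 33 = -33 + R^{2} + \frac{2 R}{9}$)
$28681 - k{\left(-182 \right)} = 28681 - \left(-33 + \left(-182\right)^{2} + \frac{2}{9} \left(-182\right)\right) = 28681 - \left(-33 + 33124 - \frac{364}{9}\right) = 28681 - \frac{297455}{9} = - \frac{39326}{9}$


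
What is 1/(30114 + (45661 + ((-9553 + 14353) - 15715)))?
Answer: 1/64860 ≈ 1.5418e-5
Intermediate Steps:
1/(30114 + (45661 + ((-9553 + 14353) - 15715))) = 1/(30114 + (45661 + (4800 - 15715))) = 1/(30114 + (45661 - 10915)) = 1/(30114 + 34746) = 1/64860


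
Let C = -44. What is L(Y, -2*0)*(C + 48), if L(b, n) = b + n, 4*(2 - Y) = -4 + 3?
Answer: 9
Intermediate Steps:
Y = 9/4 (Y = 2 - (-4 + 3)/4 = 2 - ¼*(-1) = 2 + ¼ = 9/4 ≈ 2.2500)
L(Y, -2*0)*(C + 48) = (9/4 - 2*0)*(-44 + 48) = (9/4 + 0)*4 = (9/4)*4 = 9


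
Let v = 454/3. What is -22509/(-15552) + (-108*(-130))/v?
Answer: 36959407/392256 ≈ 94.223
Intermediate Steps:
v = 454/3 (v = 454*(⅓) = 454/3 ≈ 151.33)
-22509/(-15552) + (-108*(-130))/v = -22509/(-15552) + (-108*(-130))/(454/3) = -22509*(-1/15552) + 14040*(3/454) = 2501/1728 + 21060/227 = 36959407/392256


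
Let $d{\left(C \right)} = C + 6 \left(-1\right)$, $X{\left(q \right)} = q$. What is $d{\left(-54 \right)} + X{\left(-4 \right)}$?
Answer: $-64$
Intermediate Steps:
$d{\left(C \right)} = -6 + C$ ($d{\left(C \right)} = C - 6 = -6 + C$)
$d{\left(-54 \right)} + X{\left(-4 \right)} = \left(-6 - 54\right) - 4 = -60 - 4 = -64$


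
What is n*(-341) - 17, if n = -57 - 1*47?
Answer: 35447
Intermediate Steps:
n = -104 (n = -57 - 47 = -104)
n*(-341) - 17 = -104*(-341) - 17 = 35464 - 17 = 35447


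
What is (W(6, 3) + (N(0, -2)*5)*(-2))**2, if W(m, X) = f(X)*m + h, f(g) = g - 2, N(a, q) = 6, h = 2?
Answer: 2704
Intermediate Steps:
f(g) = -2 + g
W(m, X) = 2 + m*(-2 + X) (W(m, X) = (-2 + X)*m + 2 = m*(-2 + X) + 2 = 2 + m*(-2 + X))
(W(6, 3) + (N(0, -2)*5)*(-2))**2 = ((2 + 6*(-2 + 3)) + (6*5)*(-2))**2 = ((2 + 6*1) + 30*(-2))**2 = ((2 + 6) - 60)**2 = (8 - 60)**2 = (-52)**2 = 2704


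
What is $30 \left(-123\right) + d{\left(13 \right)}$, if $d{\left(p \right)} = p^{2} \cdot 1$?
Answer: $-3521$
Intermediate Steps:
$d{\left(p \right)} = p^{2}$
$30 \left(-123\right) + d{\left(13 \right)} = 30 \left(-123\right) + 13^{2} = -3690 + 169 = -3521$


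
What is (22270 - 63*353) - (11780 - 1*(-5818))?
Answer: -17567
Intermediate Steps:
(22270 - 63*353) - (11780 - 1*(-5818)) = (22270 - 1*22239) - (11780 + 5818) = (22270 - 22239) - 1*17598 = 31 - 17598 = -17567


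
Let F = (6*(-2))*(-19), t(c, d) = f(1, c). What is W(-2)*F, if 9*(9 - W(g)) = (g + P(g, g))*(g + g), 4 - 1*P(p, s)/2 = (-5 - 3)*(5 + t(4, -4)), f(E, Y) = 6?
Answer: 61484/3 ≈ 20495.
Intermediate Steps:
t(c, d) = 6
P(p, s) = 184 (P(p, s) = 8 - 2*(-5 - 3)*(5 + 6) = 8 - (-16)*11 = 8 - 2*(-88) = 8 + 176 = 184)
F = 228 (F = -12*(-19) = 228)
W(g) = 9 - 2*g*(184 + g)/9 (W(g) = 9 - (g + 184)*(g + g)/9 = 9 - (184 + g)*2*g/9 = 9 - 2*g*(184 + g)/9)
W(-2)*F = (9 - 368/9*(-2) - 2/9*(-2)²)*228 = (9 + 736/9 - 2/9*4)*228 = (9 + 736/9 - 8/9)*228 = (809/9)*228 = 61484/3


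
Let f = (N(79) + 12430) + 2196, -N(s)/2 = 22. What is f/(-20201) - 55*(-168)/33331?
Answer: -299375402/673319531 ≈ -0.44463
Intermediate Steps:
N(s) = -44 (N(s) = -2*22 = -44)
f = 14582 (f = (-44 + 12430) + 2196 = 12386 + 2196 = 14582)
f/(-20201) - 55*(-168)/33331 = 14582/(-20201) - 55*(-168)/33331 = 14582*(-1/20201) + 9240*(1/33331) = -14582/20201 + 9240/33331 = -299375402/673319531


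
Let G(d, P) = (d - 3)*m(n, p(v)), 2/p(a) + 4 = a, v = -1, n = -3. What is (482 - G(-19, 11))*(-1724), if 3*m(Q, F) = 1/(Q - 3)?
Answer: -7459748/9 ≈ -8.2886e+5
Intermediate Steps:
p(a) = 2/(-4 + a)
m(Q, F) = 1/(3*(-3 + Q)) (m(Q, F) = 1/(3*(Q - 3)) = 1/(3*(-3 + Q)))
G(d, P) = ⅙ - d/18 (G(d, P) = (d - 3)*(1/(3*(-3 - 3))) = (-3 + d)*((⅓)/(-6)) = (-3 + d)*((⅓)*(-⅙)) = (-3 + d)*(-1/18) = ⅙ - d/18)
(482 - G(-19, 11))*(-1724) = (482 - (⅙ - 1/18*(-19)))*(-1724) = (482 - (⅙ + 19/18))*(-1724) = (482 - 1*11/9)*(-1724) = (482 - 11/9)*(-1724) = (4327/9)*(-1724) = -7459748/9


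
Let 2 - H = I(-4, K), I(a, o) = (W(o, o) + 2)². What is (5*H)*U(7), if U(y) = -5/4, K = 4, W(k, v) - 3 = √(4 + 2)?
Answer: 725/4 + 125*√6/2 ≈ 334.34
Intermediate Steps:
W(k, v) = 3 + √6 (W(k, v) = 3 + √(4 + 2) = 3 + √6)
U(y) = -5/4 (U(y) = -5*¼ = -5/4)
I(a, o) = (5 + √6)² (I(a, o) = ((3 + √6) + 2)² = (5 + √6)²)
H = 2 - (5 + √6)² ≈ -53.495
(5*H)*U(7) = (5*(2 - (5 + √6)²))*(-5/4) = (10 - 5*(5 + √6)²)*(-5/4) = -25/2 + 25*(5 + √6)²/4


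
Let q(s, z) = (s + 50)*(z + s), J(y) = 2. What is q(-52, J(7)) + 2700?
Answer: 2800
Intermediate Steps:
q(s, z) = (50 + s)*(s + z)
q(-52, J(7)) + 2700 = ((-52)**2 + 50*(-52) + 50*2 - 52*2) + 2700 = (2704 - 2600 + 100 - 104) + 2700 = 100 + 2700 = 2800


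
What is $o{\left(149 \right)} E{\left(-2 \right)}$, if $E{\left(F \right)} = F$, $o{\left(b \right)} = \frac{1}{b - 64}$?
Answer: $- \frac{2}{85} \approx -0.023529$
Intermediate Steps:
$o{\left(b \right)} = \frac{1}{-64 + b}$
$o{\left(149 \right)} E{\left(-2 \right)} = \frac{1}{-64 + 149} \left(-2\right) = \frac{1}{85} \left(-2\right) = - \frac{2}{85}$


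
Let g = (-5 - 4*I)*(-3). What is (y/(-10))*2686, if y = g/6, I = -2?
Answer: 4029/10 ≈ 402.90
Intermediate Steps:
g = -9 (g = (-5 - 4*(-2))*(-3) = (-5 + 8)*(-3) = 3*(-3) = -9)
y = -3/2 (y = -9/6 = -9*⅙ = -3/2 ≈ -1.5000)
(y/(-10))*2686 = -3/2/(-10)*2686 = -3/2*(-⅒)*2686 = (3/20)*2686 = 4029/10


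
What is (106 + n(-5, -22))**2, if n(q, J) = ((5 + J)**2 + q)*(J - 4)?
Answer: 52969284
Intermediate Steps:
n(q, J) = (-4 + J)*(q + (5 + J)**2) (n(q, J) = (q + (5 + J)**2)*(-4 + J) = (-4 + J)*(q + (5 + J)**2))
(106 + n(-5, -22))**2 = (106 + (-4*(-5) - 4*(5 - 22)**2 - 22*(-5) - 22*(5 - 22)**2))**2 = (106 + (20 - 4*(-17)**2 + 110 - 22*(-17)**2))**2 = (106 + (20 - 4*289 + 110 - 22*289))**2 = (106 + (20 - 1156 + 110 - 6358))**2 = (106 - 7384)**2 = (-7278)**2 = 52969284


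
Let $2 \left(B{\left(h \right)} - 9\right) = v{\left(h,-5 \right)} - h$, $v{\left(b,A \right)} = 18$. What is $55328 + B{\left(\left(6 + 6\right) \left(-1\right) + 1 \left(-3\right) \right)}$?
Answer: $\frac{110707}{2} \approx 55354.0$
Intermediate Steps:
$B{\left(h \right)} = 18 - \frac{h}{2}$ ($B{\left(h \right)} = 9 + \frac{18 - h}{2} = 9 - \left(-9 + \frac{h}{2}\right) = 18 - \frac{h}{2}$)
$55328 + B{\left(\left(6 + 6\right) \left(-1\right) + 1 \left(-3\right) \right)} = 55328 + \left(18 - \frac{\left(6 + 6\right) \left(-1\right) + 1 \left(-3\right)}{2}\right) = 55328 + \left(18 - \frac{12 \left(-1\right) - 3}{2}\right) = 55328 + \left(18 - \frac{-12 - 3}{2}\right) = 55328 + \left(18 - - \frac{15}{2}\right) = 55328 + \left(18 + \frac{15}{2}\right) = 55328 + \frac{51}{2} = \frac{110707}{2}$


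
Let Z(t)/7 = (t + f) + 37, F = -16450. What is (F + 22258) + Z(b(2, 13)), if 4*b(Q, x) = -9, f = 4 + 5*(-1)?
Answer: 24177/4 ≈ 6044.3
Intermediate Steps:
f = -1 (f = 4 - 5 = -1)
b(Q, x) = -9/4 (b(Q, x) = (¼)*(-9) = -9/4)
Z(t) = 252 + 7*t (Z(t) = 7*((t - 1) + 37) = 7*((-1 + t) + 37) = 7*(36 + t) = 252 + 7*t)
(F + 22258) + Z(b(2, 13)) = (-16450 + 22258) + (252 + 7*(-9/4)) = 5808 + (252 - 63/4) = 5808 + 945/4 = 24177/4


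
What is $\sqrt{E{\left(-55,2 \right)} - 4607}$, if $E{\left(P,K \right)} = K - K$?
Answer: $i \sqrt{4607} \approx 67.875 i$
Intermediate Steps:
$E{\left(P,K \right)} = 0$
$\sqrt{E{\left(-55,2 \right)} - 4607} = \sqrt{0 - 4607} = \sqrt{-4607} = i \sqrt{4607}$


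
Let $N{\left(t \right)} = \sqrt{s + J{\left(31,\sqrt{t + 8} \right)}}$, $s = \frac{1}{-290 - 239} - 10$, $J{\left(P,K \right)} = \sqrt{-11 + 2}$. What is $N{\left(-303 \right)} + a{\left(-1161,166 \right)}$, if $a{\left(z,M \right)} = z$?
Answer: $-1161 + \frac{\sqrt{-5291 + 1587 i}}{23} \approx -1160.5 + 3.1972 i$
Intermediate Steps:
$J{\left(P,K \right)} = 3 i$ ($J{\left(P,K \right)} = \sqrt{-9} = 3 i$)
$s = - \frac{5291}{529}$ ($s = \frac{1}{-529} - 10 = - \frac{1}{529} - 10 = - \frac{5291}{529} \approx -10.002$)
$N{\left(t \right)} = \sqrt{- \frac{5291}{529} + 3 i}$
$N{\left(-303 \right)} + a{\left(-1161,166 \right)} = \frac{\sqrt{-5291 + 1587 i}}{23} - 1161 = -1161 + \frac{\sqrt{-5291 + 1587 i}}{23}$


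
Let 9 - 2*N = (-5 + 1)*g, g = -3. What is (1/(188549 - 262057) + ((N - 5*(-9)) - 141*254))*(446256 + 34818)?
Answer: -632472297020355/36754 ≈ -1.7208e+10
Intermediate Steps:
N = -3/2 (N = 9/2 - (-5 + 1)*(-3)/2 = 9/2 - (-2)*(-3) = 9/2 - ½*12 = 9/2 - 6 = -3/2 ≈ -1.5000)
(1/(188549 - 262057) + ((N - 5*(-9)) - 141*254))*(446256 + 34818) = (1/(188549 - 262057) + ((-3/2 - 5*(-9)) - 141*254))*(446256 + 34818) = (1/(-73508) + ((-3/2 + 45) - 35814))*481074 = (-1/73508 + (87/2 - 35814))*481074 = (-1/73508 - 71541/2)*481074 = -2629417915/73508*481074 = -632472297020355/36754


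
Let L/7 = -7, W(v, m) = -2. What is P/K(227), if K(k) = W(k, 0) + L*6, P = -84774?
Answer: 42387/148 ≈ 286.40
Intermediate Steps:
L = -49 (L = 7*(-7) = -49)
K(k) = -296 (K(k) = -2 - 49*6 = -2 - 294 = -296)
P/K(227) = -84774/(-296) = -84774*(-1/296) = 42387/148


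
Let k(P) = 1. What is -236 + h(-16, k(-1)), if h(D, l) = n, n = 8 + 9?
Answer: -219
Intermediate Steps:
n = 17
h(D, l) = 17
-236 + h(-16, k(-1)) = -236 + 17 = -219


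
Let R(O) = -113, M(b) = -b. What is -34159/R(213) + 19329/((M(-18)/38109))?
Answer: 9248601795/226 ≈ 4.0923e+7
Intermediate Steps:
-34159/R(213) + 19329/((M(-18)/38109)) = -34159/(-113) + 19329/((-1*(-18)/38109)) = -34159*(-1/113) + 19329/((18*(1/38109))) = 34159/113 + 19329/(6/12703) = 34159/113 + 19329*(12703/6) = 34159/113 + 81845429/2 = 9248601795/226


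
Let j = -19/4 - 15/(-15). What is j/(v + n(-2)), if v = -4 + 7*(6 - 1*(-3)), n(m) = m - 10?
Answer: -15/188 ≈ -0.079787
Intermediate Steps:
n(m) = -10 + m
j = -15/4 (j = -19*1/4 - 15*(-1/15) = -19/4 + 1 = -15/4 ≈ -3.7500)
v = 59 (v = -4 + 7*(6 + 3) = -4 + 7*9 = -4 + 63 = 59)
j/(v + n(-2)) = -15/4/(59 + (-10 - 2)) = -15/4/(59 - 12) = -15/4/47 = (1/47)*(-15/4) = -15/188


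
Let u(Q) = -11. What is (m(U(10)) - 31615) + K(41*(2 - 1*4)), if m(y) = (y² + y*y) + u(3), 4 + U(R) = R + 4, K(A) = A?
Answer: -31508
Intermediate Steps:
U(R) = R (U(R) = -4 + (R + 4) = -4 + (4 + R) = R)
m(y) = -11 + 2*y² (m(y) = (y² + y*y) - 11 = (y² + y²) - 11 = 2*y² - 11 = -11 + 2*y²)
(m(U(10)) - 31615) + K(41*(2 - 1*4)) = ((-11 + 2*10²) - 31615) + 41*(2 - 1*4) = ((-11 + 2*100) - 31615) + 41*(2 - 4) = ((-11 + 200) - 31615) + 41*(-2) = (189 - 31615) - 82 = -31426 - 82 = -31508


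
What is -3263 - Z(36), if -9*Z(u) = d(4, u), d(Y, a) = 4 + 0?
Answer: -29363/9 ≈ -3262.6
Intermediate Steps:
d(Y, a) = 4
Z(u) = -4/9 (Z(u) = -⅑*4 = -4/9)
-3263 - Z(36) = -3263 - 1*(-4/9) = -3263 + 4/9 = -29363/9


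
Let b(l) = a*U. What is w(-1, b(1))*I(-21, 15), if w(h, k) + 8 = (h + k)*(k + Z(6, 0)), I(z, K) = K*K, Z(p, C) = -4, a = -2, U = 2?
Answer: 7200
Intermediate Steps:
b(l) = -4 (b(l) = -2*2 = -4)
I(z, K) = K²
w(h, k) = -8 + (-4 + k)*(h + k) (w(h, k) = -8 + (h + k)*(k - 4) = -8 + (h + k)*(-4 + k) = -8 + (-4 + k)*(h + k))
w(-1, b(1))*I(-21, 15) = (-8 + (-4)² - 4*(-1) - 4*(-4) - 1*(-4))*15² = (-8 + 16 + 4 + 16 + 4)*225 = 32*225 = 7200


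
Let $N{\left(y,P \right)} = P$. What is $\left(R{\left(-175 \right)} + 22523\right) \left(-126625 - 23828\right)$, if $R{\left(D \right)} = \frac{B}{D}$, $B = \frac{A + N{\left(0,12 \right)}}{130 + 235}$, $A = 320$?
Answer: $- \frac{2965070619873}{875} \approx -3.3887 \cdot 10^{9}$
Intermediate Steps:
$B = \frac{332}{365}$ ($B = \frac{320 + 12}{130 + 235} = \frac{332}{365} \approx 0.90959$)
$R{\left(D \right)} = \frac{332}{365 D}$
$\left(R{\left(-175 \right)} + 22523\right) \left(-126625 - 23828\right) = \left(\frac{332}{365 \left(-175\right)} + 22523\right) \left(-126625 - 23828\right) = \left(\frac{332}{365} \left(- \frac{1}{175}\right) + 22523\right) \left(-126625 - 23828\right) = \left(- \frac{332}{63875} + 22523\right) \left(-150453\right) = \frac{1438656293}{63875} \left(-150453\right) = - \frac{2965070619873}{875}$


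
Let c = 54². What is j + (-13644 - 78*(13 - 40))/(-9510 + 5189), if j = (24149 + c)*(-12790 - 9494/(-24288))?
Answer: -18163992928409773/52474224 ≈ -3.4615e+8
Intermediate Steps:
c = 2916
j = -4203654956845/12144 (j = (24149 + 2916)*(-12790 - 9494/(-24288)) = 27065*(-12790 - 9494*(-1/24288)) = 27065*(-12790 + 4747/12144) = 27065*(-155317013/12144) = -4203654956845/12144 ≈ -3.4615e+8)
j + (-13644 - 78*(13 - 40))/(-9510 + 5189) = -4203654956845/12144 + (-13644 - 78*(13 - 40))/(-9510 + 5189) = -4203654956845/12144 + (-13644 - 78*(-27))/(-4321) = -4203654956845/12144 + (-13644 + 2106)*(-1/4321) = -4203654956845/12144 - 11538*(-1/4321) = -4203654956845/12144 + 11538/4321 = -18163992928409773/52474224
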